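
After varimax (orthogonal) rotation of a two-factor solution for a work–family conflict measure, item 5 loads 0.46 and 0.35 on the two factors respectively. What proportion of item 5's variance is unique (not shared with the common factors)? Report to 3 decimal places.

0.666

h² = 0.46² + 0.35² = 0.2116 + 0.1225 = 0.3341
Uniqueness u² = 1 − h² = 1 − 0.3341 = 0.6659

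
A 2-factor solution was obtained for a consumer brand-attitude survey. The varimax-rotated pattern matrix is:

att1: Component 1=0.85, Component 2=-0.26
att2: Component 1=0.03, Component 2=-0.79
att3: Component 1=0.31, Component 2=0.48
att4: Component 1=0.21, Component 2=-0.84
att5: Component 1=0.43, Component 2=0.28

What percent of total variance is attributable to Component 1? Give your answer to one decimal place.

SS loadings for Component 1 = 0.85² + 0.03² + 0.31² + 0.21² + 0.43² = 1.0485
With 5 standardized items, total variance = 5. Proportion = 1.0485/5 = 0.2097 → 20.97%.

21.0%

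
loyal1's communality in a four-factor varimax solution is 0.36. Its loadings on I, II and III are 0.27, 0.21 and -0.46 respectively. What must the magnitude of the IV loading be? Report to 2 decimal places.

Under orthogonal rotation h² = Σλ², so λ_IV² = h² − (0.3286) = 0.36 − 0.3286 = 0.0314.
|λ| = √0.0314 = 0.1772.

0.18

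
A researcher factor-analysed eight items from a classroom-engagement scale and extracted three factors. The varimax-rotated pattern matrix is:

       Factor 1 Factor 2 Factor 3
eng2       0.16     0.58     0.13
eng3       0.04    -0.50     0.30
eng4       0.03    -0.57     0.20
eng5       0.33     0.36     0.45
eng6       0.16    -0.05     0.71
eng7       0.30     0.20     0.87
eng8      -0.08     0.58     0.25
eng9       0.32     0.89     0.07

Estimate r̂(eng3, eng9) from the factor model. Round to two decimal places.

r̂ = Σ λ_i·λ_j across factors = (0.04)(0.32) + (-0.50)(0.89) + (0.30)(0.07)
  = +0.0128 -0.4450 +0.0210 = -0.4112

-0.41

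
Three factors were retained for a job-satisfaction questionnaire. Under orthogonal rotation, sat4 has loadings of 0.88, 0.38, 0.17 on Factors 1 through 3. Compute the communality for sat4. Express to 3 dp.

0.948

h² = 0.88² + 0.38² + 0.17² = 0.7744 + 0.1444 + 0.0289 = 0.9477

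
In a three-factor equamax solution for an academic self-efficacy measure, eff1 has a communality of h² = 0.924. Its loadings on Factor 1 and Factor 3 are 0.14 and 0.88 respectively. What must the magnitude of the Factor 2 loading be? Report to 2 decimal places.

Under orthogonal rotation h² = Σλ², so λ_Factor 2² = h² − (0.7940) = 0.924 − 0.7940 = 0.1300.
|λ| = √0.1300 = 0.3606.

0.36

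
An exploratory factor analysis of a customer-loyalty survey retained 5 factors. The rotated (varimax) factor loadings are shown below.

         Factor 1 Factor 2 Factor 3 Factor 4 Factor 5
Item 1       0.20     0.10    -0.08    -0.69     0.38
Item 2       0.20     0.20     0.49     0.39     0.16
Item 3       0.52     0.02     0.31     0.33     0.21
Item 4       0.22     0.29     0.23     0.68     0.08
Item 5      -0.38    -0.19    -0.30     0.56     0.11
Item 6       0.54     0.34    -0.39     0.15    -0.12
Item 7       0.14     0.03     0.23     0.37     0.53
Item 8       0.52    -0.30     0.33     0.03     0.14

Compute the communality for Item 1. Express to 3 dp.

0.677

h² = 0.20² + 0.10² + (-0.08)² + (-0.69)² + 0.38² = 0.0400 + 0.0100 + 0.0064 + 0.4761 + 0.1444 = 0.6769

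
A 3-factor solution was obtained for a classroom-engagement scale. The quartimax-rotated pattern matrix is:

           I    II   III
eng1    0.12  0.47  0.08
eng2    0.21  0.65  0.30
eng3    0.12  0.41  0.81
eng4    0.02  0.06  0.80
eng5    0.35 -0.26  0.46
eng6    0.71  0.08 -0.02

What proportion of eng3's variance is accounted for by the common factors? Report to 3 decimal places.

0.839

h² = 0.12² + 0.41² + 0.81² = 0.0144 + 0.1681 + 0.6561 = 0.8386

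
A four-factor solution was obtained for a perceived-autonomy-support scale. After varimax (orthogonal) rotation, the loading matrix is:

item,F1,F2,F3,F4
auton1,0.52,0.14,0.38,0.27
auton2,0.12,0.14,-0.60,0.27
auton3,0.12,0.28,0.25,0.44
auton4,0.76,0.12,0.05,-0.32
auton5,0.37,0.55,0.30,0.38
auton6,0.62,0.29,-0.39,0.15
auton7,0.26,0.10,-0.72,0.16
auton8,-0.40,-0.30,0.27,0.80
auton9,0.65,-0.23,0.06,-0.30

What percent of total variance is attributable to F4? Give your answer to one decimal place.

15.2%

SS loadings for F4 = 0.27² + 0.27² + 0.44² + (-0.32)² + 0.38² + 0.15² + 0.16² + 0.80² + (-0.30)² = 1.3643
With 9 standardized items, total variance = 9. Proportion = 1.3643/9 = 0.1516 → 15.16%.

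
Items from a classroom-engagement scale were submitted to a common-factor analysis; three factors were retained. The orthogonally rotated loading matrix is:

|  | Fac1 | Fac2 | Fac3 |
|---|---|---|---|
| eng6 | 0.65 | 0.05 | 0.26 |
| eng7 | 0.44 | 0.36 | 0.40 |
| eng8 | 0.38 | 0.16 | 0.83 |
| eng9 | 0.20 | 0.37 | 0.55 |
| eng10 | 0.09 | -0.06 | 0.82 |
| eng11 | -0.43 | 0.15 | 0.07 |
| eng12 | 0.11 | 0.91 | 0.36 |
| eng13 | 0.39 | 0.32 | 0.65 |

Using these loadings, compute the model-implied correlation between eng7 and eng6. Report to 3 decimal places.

r̂ = Σ λ_i·λ_j across factors = (0.44)(0.65) + (0.36)(0.05) + (0.40)(0.26)
  = +0.2860 +0.0180 +0.1040 = 0.4080

0.408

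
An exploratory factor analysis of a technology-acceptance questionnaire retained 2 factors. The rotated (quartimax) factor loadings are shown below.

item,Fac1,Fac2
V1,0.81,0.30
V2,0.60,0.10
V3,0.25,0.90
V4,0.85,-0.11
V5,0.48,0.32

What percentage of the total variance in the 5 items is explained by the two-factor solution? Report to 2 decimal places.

SS loadings by factor: 2.0315, 1.0245; total = 3.0560.
Total variance with 5 standardized items is 5, so the solution explains 3.0560/5 = 0.6112 = 61.12%.

61.12%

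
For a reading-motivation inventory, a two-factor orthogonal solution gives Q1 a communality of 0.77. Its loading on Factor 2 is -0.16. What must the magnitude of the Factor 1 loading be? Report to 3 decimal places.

Under orthogonal rotation h² = Σλ², so λ_Factor 1² = h² − (0.0256) = 0.77 − 0.0256 = 0.7444.
|λ| = √0.7444 = 0.8628.

0.863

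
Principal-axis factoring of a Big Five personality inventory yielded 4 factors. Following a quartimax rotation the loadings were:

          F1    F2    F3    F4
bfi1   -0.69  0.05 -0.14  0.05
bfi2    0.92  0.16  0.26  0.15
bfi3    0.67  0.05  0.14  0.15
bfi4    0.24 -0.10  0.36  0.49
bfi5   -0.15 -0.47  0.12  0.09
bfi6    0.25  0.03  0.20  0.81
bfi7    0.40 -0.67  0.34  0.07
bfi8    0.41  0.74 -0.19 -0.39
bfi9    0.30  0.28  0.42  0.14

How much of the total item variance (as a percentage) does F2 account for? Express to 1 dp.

14.9%

SS loadings for F2 = 0.05² + 0.16² + 0.05² + (-0.10)² + (-0.47)² + 0.03² + (-0.67)² + 0.74² + 0.28² = 1.3373
With 9 standardized items, total variance = 9. Proportion = 1.3373/9 = 0.1486 → 14.86%.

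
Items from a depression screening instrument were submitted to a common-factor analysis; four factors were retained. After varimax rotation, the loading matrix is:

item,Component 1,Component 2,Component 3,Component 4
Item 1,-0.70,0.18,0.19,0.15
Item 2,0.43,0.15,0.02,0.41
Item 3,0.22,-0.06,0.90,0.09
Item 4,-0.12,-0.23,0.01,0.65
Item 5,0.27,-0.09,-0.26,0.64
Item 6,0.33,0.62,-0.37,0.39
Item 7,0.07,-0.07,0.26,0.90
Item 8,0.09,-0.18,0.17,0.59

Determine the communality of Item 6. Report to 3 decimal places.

h² = 0.33² + 0.62² + (-0.37)² + 0.39² = 0.1089 + 0.3844 + 0.1369 + 0.1521 = 0.7823

0.782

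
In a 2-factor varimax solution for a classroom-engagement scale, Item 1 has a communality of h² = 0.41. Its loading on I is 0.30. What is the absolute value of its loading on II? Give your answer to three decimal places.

0.566

Under orthogonal rotation h² = Σλ², so λ_II² = h² − (0.0900) = 0.41 − 0.0900 = 0.3200.
|λ| = √0.3200 = 0.5657.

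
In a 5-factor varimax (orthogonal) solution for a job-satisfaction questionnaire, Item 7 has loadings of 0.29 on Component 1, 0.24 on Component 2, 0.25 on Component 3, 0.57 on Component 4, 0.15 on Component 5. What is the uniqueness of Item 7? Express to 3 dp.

0.448

h² = 0.29² + 0.24² + 0.25² + 0.57² + 0.15² = 0.0841 + 0.0576 + 0.0625 + 0.3249 + 0.0225 = 0.5516
Uniqueness u² = 1 − h² = 1 − 0.5516 = 0.4484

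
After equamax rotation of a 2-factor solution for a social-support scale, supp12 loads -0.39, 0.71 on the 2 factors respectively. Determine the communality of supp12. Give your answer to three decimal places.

0.656

h² = (-0.39)² + 0.71² = 0.1521 + 0.5041 = 0.6562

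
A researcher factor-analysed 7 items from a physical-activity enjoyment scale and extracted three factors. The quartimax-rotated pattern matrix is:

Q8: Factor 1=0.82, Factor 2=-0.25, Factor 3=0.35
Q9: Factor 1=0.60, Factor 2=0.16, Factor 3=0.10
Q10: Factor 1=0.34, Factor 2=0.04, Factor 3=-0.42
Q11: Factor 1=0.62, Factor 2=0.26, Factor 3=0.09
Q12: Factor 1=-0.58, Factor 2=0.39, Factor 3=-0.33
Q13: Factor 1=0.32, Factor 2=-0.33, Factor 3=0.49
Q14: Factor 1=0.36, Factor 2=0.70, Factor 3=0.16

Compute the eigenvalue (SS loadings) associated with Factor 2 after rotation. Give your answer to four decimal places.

0.9083

SS loadings for Factor 2 = (-0.25)² + 0.16² + 0.04² + 0.26² + 0.39² + (-0.33)² + 0.70² = 0.0625 + 0.0256 + 0.0016 + 0.0676 + 0.1521 + 0.1089 + 0.4900 = 0.9083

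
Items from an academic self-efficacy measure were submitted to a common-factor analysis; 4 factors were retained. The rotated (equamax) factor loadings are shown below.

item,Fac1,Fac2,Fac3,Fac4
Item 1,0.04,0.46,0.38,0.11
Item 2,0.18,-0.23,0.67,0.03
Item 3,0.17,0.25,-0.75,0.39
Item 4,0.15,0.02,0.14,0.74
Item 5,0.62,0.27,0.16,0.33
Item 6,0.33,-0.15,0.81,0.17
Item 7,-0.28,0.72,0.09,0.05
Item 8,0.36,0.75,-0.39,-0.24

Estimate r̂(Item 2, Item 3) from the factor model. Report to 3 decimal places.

r̂ = Σ λ_i·λ_j across factors = (0.18)(0.17) + (-0.23)(0.25) + (0.67)(-0.75) + (0.03)(0.39)
  = +0.0306 -0.0575 -0.5025 +0.0117 = -0.5177

-0.518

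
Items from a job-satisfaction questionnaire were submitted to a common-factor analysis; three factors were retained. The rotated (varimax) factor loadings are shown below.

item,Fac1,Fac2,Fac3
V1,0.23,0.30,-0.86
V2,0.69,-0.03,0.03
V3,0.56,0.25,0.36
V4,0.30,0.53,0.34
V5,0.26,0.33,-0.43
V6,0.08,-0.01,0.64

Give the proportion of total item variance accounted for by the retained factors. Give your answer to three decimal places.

0.522

SS loadings by factor: 1.0066, 0.5433, 1.5802; total = 3.1301.
Total variance with 6 standardized items is 6, so the solution explains 3.1301/6 = 0.5217.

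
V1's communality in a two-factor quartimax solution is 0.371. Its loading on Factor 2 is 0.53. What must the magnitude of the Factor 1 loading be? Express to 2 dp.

0.30

Under orthogonal rotation h² = Σλ², so λ_Factor 1² = h² − (0.2809) = 0.371 − 0.2809 = 0.0901.
|λ| = √0.0901 = 0.3002.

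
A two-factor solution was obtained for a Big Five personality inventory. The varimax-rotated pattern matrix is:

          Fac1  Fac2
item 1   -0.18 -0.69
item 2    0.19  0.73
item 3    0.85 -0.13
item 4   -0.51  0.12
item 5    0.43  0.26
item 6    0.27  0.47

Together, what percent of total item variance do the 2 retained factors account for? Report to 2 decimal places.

Communalities: 0.5085, 0.5690, 0.7394, 0.2745, 0.2525, 0.2938; Σh² = 2.6377.
Total variance with 6 standardized items is 6, so the solution explains 2.6377/6 = 0.4396 = 43.96%.

43.96%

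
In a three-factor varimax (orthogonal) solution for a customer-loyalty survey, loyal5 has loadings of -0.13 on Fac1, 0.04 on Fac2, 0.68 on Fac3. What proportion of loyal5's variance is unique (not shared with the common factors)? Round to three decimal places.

h² = (-0.13)² + 0.04² + 0.68² = 0.0169 + 0.0016 + 0.4624 = 0.4809
Uniqueness u² = 1 − h² = 1 − 0.4809 = 0.5191

0.519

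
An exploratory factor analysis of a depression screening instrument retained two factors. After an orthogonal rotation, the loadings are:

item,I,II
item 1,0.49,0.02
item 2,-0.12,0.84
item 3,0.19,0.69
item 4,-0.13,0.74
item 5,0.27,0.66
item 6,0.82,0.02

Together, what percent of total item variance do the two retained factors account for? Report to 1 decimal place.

53.6%

SS loadings by factor: 1.0528, 2.1657; total = 3.2185.
Total variance with 6 standardized items is 6, so the solution explains 3.2185/6 = 0.5364 = 53.64%.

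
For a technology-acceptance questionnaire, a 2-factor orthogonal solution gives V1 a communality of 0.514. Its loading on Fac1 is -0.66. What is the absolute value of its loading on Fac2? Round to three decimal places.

0.280

Under orthogonal rotation h² = Σλ², so λ_Fac2² = h² − (0.4356) = 0.514 − 0.4356 = 0.0784.
|λ| = √0.0784 = 0.2800.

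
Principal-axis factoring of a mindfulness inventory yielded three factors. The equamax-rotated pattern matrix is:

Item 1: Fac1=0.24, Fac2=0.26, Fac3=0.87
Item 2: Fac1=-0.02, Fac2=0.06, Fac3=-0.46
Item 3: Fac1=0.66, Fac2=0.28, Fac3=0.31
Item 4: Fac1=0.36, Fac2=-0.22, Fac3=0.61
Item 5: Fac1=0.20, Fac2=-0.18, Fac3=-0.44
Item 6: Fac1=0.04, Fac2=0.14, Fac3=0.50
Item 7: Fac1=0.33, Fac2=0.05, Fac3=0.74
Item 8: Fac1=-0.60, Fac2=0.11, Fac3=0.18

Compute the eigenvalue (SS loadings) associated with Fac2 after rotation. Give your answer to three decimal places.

0.265

SS loadings for Fac2 = 0.26² + 0.06² + 0.28² + (-0.22)² + (-0.18)² + 0.14² + 0.05² + 0.11² = 0.0676 + 0.0036 + 0.0784 + 0.0484 + 0.0324 + 0.0196 + 0.0025 + 0.0121 = 0.2646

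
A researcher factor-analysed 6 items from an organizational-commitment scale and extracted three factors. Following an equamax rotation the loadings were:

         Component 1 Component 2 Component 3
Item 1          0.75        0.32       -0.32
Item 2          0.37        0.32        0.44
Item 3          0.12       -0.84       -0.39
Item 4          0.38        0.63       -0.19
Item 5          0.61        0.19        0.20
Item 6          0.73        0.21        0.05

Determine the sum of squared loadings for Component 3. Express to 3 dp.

0.527

SS loadings for Component 3 = (-0.32)² + 0.44² + (-0.39)² + (-0.19)² + 0.20² + 0.05² = 0.1024 + 0.1936 + 0.1521 + 0.0361 + 0.0400 + 0.0025 = 0.5267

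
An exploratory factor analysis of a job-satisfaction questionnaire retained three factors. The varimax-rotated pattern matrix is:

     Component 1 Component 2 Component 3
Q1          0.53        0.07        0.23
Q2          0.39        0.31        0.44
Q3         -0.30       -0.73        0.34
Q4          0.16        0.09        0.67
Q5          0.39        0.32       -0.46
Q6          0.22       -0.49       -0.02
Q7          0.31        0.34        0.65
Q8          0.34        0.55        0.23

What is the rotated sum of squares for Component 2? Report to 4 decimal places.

SS loadings for Component 2 = 0.07² + 0.31² + (-0.73)² + 0.09² + 0.32² + (-0.49)² + 0.34² + 0.55² = 0.0049 + 0.0961 + 0.5329 + 0.0081 + 0.1024 + 0.2401 + 0.1156 + 0.3025 = 1.4026

1.4026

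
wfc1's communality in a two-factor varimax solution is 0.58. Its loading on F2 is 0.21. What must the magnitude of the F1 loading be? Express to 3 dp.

Under orthogonal rotation h² = Σλ², so λ_F1² = h² − (0.0441) = 0.58 − 0.0441 = 0.5359.
|λ| = √0.5359 = 0.7321.

0.732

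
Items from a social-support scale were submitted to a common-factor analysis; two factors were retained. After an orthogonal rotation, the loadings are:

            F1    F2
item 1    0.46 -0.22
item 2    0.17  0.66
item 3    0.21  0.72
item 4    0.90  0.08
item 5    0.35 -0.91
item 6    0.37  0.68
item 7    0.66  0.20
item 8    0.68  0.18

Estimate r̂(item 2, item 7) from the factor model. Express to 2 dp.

0.24

r̂ = Σ λ_i·λ_j across factors = (0.17)(0.66) + (0.66)(0.20)
  = +0.1122 +0.1320 = 0.2442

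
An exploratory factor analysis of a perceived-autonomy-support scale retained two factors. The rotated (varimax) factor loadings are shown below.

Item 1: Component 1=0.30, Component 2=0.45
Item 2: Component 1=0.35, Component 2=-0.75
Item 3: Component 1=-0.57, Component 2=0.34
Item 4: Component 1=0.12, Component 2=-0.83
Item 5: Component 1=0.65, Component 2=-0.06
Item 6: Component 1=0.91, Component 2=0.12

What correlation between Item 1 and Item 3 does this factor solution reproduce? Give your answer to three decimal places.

-0.018

r̂ = Σ λ_i·λ_j across factors = (0.30)(-0.57) + (0.45)(0.34)
  = -0.1710 +0.1530 = -0.0180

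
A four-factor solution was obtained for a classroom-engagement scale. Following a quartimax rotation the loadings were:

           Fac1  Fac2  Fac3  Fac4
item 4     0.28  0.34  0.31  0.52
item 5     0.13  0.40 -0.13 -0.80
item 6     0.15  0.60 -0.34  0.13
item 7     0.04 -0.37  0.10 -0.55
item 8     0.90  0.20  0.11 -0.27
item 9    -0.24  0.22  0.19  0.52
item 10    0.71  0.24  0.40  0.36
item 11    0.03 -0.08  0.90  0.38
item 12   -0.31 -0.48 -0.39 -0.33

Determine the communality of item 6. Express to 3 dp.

0.515

h² = 0.15² + 0.60² + (-0.34)² + 0.13² = 0.0225 + 0.3600 + 0.1156 + 0.0169 = 0.5150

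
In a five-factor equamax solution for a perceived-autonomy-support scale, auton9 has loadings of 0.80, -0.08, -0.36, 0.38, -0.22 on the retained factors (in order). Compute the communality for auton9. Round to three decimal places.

0.969

h² = 0.80² + (-0.08)² + (-0.36)² + 0.38² + (-0.22)² = 0.6400 + 0.0064 + 0.1296 + 0.1444 + 0.0484 = 0.9688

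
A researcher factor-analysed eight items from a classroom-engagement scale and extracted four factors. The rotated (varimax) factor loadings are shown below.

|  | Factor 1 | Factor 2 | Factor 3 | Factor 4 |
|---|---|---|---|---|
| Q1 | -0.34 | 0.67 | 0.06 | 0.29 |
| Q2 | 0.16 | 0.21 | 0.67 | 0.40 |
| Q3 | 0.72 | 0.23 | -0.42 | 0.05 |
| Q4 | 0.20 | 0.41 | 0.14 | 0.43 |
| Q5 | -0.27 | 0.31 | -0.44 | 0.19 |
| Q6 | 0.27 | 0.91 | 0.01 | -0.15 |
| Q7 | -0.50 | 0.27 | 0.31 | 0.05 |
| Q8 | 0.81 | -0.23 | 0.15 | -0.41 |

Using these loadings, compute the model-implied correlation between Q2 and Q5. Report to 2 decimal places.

r̂ = Σ λ_i·λ_j across factors = (0.16)(-0.27) + (0.21)(0.31) + (0.67)(-0.44) + (0.40)(0.19)
  = -0.0432 +0.0651 -0.2948 +0.0760 = -0.1969

-0.20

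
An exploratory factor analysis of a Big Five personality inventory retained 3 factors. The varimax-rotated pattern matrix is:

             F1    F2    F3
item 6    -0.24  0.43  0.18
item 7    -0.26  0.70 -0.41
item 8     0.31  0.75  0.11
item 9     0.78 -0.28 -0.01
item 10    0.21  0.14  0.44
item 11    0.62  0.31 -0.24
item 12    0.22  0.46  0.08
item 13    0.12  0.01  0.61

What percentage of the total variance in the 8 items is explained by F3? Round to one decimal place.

10.5%

SS loadings for F3 = 0.18² + (-0.41)² + 0.11² + (-0.01)² + 0.44² + (-0.24)² + 0.08² + 0.61² = 0.8424
With 8 standardized items, total variance = 8. Proportion = 0.8424/8 = 0.1053 → 10.53%.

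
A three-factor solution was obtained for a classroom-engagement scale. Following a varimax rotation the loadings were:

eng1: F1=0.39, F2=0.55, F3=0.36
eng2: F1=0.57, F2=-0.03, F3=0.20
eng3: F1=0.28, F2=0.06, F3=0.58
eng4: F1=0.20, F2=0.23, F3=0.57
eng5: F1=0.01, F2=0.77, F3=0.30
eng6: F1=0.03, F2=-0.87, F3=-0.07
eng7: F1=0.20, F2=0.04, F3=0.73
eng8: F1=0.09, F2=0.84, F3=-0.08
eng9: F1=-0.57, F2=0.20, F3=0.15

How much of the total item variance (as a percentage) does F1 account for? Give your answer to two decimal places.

10.77%

SS loadings for F1 = 0.39² + 0.57² + 0.28² + 0.20² + 0.01² + 0.03² + 0.20² + 0.09² + (-0.57)² = 0.9694
With 9 standardized items, total variance = 9. Proportion = 0.9694/9 = 0.1077 → 10.77%.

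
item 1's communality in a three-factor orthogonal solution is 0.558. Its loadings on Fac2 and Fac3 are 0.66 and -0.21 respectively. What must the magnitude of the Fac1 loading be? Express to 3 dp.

Under orthogonal rotation h² = Σλ², so λ_Fac1² = h² − (0.4797) = 0.558 − 0.4797 = 0.0783.
|λ| = √0.0783 = 0.2798.

0.280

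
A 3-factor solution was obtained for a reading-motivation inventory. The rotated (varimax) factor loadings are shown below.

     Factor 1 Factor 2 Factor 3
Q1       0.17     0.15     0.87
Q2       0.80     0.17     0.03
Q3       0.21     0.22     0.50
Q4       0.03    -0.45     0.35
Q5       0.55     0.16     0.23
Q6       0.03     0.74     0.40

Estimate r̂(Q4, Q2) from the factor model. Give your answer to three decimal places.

r̂ = Σ λ_i·λ_j across factors = (0.03)(0.80) + (-0.45)(0.17) + (0.35)(0.03)
  = +0.0240 -0.0765 +0.0105 = -0.0420

-0.042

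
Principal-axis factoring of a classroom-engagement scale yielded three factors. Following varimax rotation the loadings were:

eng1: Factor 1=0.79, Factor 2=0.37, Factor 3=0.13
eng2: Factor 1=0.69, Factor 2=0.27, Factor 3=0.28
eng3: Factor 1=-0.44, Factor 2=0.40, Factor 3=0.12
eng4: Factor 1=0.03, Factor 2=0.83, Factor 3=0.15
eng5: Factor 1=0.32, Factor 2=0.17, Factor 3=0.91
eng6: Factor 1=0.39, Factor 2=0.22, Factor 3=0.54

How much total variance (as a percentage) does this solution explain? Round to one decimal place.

SS loadings by factor: 1.5492, 1.1360, 1.2519; total = 3.9371.
Total variance with 6 standardized items is 6, so the solution explains 3.9371/6 = 0.6562 = 65.62%.

65.6%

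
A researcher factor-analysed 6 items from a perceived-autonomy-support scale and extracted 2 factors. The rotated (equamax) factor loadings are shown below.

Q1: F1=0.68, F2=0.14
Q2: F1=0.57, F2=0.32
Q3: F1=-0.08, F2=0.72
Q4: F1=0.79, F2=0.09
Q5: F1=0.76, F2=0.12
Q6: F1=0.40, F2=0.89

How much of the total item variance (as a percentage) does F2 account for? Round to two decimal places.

SS loadings for F2 = 0.14² + 0.32² + 0.72² + 0.09² + 0.12² + 0.89² = 1.4550
With 6 standardized items, total variance = 6. Proportion = 1.4550/6 = 0.2425 → 24.25%.

24.25%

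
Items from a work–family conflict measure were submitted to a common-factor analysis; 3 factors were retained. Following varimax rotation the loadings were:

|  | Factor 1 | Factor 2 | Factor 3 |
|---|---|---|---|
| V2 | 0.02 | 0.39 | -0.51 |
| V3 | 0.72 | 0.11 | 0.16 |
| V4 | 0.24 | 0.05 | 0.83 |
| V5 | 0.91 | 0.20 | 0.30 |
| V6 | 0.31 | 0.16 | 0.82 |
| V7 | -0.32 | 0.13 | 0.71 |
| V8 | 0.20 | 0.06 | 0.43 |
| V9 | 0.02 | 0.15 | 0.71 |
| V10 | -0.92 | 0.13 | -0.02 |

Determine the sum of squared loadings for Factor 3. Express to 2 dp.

2.93

SS loadings for Factor 3 = (-0.51)² + 0.16² + 0.83² + 0.30² + 0.82² + 0.71² + 0.43² + 0.71² + (-0.02)² = 0.2601 + 0.0256 + 0.6889 + 0.0900 + 0.6724 + 0.5041 + 0.1849 + 0.5041 + 0.0004 = 2.9305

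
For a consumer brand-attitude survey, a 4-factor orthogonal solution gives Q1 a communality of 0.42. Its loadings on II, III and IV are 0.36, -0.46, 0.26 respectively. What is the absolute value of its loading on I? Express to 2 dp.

0.11

Under orthogonal rotation h² = Σλ², so λ_I² = h² − (0.4088) = 0.42 − 0.4088 = 0.0112.
|λ| = √0.0112 = 0.1058.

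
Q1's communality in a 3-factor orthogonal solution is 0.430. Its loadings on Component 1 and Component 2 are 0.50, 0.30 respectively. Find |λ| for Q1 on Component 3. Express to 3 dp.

0.300

Under orthogonal rotation h² = Σλ², so λ_Component 3² = h² − (0.3400) = 0.430 − 0.3400 = 0.0900.
|λ| = √0.0900 = 0.3000.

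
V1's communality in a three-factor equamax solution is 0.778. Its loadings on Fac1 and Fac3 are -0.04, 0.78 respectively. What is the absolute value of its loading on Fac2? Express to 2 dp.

0.41

Under orthogonal rotation h² = Σλ², so λ_Fac2² = h² − (0.6100) = 0.778 − 0.6100 = 0.1680.
|λ| = √0.1680 = 0.4099.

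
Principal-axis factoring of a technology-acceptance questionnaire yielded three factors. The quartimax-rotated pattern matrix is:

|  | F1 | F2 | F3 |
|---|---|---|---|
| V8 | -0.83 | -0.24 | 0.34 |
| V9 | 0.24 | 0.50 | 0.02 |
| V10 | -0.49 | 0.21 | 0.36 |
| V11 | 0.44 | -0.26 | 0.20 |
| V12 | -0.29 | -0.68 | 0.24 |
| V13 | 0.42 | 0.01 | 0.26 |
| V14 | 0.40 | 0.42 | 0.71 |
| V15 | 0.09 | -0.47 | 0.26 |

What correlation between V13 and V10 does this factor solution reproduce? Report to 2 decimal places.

-0.11

r̂ = Σ λ_i·λ_j across factors = (0.42)(-0.49) + (0.01)(0.21) + (0.26)(0.36)
  = -0.2058 +0.0021 +0.0936 = -0.1101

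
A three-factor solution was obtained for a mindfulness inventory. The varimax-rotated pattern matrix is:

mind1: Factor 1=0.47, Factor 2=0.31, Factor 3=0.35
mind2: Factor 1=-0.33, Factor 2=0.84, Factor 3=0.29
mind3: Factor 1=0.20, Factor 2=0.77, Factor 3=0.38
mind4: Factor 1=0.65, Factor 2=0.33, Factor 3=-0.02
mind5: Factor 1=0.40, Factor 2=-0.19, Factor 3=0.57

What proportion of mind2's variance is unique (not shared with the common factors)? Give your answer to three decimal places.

h² = (-0.33)² + 0.84² + 0.29² = 0.1089 + 0.7056 + 0.0841 = 0.8986
Uniqueness u² = 1 − h² = 1 − 0.8986 = 0.1014

0.101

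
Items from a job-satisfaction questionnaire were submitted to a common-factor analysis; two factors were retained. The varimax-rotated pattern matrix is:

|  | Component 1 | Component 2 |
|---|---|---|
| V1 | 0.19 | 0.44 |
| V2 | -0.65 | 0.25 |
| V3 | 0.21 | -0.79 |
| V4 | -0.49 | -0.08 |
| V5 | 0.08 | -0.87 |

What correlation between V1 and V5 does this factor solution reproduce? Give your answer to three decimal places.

-0.368

r̂ = Σ λ_i·λ_j across factors = (0.19)(0.08) + (0.44)(-0.87)
  = +0.0152 -0.3828 = -0.3676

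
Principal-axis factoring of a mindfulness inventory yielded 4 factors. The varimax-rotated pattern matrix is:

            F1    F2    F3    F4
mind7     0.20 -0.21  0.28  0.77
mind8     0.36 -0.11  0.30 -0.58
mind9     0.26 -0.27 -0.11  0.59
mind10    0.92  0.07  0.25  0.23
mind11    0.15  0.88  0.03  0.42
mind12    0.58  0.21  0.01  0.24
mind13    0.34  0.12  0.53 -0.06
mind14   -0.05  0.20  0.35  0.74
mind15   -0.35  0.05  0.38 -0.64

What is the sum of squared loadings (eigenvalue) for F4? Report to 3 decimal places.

2.525

SS loadings for F4 = 0.77² + (-0.58)² + 0.59² + 0.23² + 0.42² + 0.24² + (-0.06)² + 0.74² + (-0.64)² = 0.5929 + 0.3364 + 0.3481 + 0.0529 + 0.1764 + 0.0576 + 0.0036 + 0.5476 + 0.4096 = 2.5251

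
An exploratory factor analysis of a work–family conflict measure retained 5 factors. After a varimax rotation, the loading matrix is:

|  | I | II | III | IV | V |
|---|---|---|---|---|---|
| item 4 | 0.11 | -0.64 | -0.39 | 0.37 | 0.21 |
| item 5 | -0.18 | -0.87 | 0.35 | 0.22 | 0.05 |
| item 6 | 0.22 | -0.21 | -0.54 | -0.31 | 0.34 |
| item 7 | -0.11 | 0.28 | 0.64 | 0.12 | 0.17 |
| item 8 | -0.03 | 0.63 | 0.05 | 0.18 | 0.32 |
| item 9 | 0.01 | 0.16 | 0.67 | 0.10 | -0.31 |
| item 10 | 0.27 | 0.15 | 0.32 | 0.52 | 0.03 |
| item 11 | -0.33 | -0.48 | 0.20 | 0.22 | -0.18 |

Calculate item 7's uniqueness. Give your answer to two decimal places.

h² = (-0.11)² + 0.28² + 0.64² + 0.12² + 0.17² = 0.0121 + 0.0784 + 0.4096 + 0.0144 + 0.0289 = 0.5434
Uniqueness u² = 1 − h² = 1 − 0.5434 = 0.4566

0.46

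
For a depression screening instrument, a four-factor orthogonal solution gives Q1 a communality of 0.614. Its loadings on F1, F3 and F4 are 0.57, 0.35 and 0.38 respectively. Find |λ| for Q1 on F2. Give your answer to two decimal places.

Under orthogonal rotation h² = Σλ², so λ_F2² = h² − (0.5918) = 0.614 − 0.5918 = 0.0222.
|λ| = √0.0222 = 0.1490.

0.15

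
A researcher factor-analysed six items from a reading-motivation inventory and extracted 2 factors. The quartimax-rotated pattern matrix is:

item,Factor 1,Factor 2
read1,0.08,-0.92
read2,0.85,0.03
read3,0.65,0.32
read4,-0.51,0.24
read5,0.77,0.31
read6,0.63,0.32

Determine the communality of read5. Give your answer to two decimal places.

0.69

h² = 0.77² + 0.31² = 0.5929 + 0.0961 = 0.6890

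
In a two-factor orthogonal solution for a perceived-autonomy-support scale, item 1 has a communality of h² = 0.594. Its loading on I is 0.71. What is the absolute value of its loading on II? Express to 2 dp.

Under orthogonal rotation h² = Σλ², so λ_II² = h² − (0.5041) = 0.594 − 0.5041 = 0.0899.
|λ| = √0.0899 = 0.2998.

0.30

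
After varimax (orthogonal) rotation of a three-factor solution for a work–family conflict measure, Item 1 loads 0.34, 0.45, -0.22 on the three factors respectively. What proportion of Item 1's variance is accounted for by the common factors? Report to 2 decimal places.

h² = 0.34² + 0.45² + (-0.22)² = 0.1156 + 0.2025 + 0.0484 = 0.3665

0.37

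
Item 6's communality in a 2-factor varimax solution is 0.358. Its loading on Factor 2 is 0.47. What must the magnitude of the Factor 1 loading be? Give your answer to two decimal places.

0.37

Under orthogonal rotation h² = Σλ², so λ_Factor 1² = h² − (0.2209) = 0.358 − 0.2209 = 0.1371.
|λ| = √0.1371 = 0.3703.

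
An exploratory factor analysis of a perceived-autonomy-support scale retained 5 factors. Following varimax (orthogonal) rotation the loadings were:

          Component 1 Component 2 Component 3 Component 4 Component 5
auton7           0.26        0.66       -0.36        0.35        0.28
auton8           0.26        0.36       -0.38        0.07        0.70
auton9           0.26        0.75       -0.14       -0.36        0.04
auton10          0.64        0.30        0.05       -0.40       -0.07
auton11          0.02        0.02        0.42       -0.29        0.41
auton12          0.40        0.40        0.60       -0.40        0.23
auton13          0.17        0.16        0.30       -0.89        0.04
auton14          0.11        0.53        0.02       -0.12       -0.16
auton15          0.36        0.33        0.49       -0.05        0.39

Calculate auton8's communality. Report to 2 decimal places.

0.84

h² = 0.26² + 0.36² + (-0.38)² + 0.07² + 0.70² = 0.0676 + 0.1296 + 0.1444 + 0.0049 + 0.4900 = 0.8365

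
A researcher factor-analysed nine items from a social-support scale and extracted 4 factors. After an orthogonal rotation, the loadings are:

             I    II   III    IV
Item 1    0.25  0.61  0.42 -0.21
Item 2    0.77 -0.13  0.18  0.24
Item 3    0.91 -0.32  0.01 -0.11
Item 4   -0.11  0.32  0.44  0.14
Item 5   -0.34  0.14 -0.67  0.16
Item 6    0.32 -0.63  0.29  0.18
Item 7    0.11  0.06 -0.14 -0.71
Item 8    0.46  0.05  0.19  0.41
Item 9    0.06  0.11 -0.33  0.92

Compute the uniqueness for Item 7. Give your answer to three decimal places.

0.461

h² = 0.11² + 0.06² + (-0.14)² + (-0.71)² = 0.0121 + 0.0036 + 0.0196 + 0.5041 = 0.5394
Uniqueness u² = 1 − h² = 1 − 0.5394 = 0.4606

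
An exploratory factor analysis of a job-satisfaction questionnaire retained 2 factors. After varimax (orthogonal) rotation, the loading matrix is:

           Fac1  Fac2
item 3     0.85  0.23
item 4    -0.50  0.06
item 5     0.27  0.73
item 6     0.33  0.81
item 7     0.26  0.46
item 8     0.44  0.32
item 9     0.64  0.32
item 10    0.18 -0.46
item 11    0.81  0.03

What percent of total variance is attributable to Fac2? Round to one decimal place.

SS loadings for Fac2 = 0.23² + 0.06² + 0.73² + 0.81² + 0.46² + 0.32² + 0.32² + (-0.46)² + 0.03² = 1.8744
With 9 standardized items, total variance = 9. Proportion = 1.8744/9 = 0.2083 → 20.83%.

20.8%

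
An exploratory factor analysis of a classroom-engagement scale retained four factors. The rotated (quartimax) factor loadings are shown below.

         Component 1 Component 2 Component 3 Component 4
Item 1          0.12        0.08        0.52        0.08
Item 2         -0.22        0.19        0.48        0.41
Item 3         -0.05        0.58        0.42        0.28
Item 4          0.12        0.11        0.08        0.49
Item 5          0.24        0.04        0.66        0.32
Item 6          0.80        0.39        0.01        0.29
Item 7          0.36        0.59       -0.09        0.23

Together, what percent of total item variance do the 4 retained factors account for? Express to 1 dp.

52.3%

Communalities: 0.2976, 0.4830, 0.5937, 0.2730, 0.5972, 0.8763, 0.5387; Σh² = 3.6595.
Total variance with 7 standardized items is 7, so the solution explains 3.6595/7 = 0.5228 = 52.28%.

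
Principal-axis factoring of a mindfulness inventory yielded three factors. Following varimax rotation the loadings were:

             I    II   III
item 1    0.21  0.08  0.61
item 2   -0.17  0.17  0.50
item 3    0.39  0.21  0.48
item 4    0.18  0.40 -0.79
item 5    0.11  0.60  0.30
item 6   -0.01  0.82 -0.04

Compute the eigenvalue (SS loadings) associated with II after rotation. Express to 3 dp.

SS loadings for II = 0.08² + 0.17² + 0.21² + 0.40² + 0.60² + 0.82² = 0.0064 + 0.0289 + 0.0441 + 0.1600 + 0.3600 + 0.6724 = 1.2718

1.272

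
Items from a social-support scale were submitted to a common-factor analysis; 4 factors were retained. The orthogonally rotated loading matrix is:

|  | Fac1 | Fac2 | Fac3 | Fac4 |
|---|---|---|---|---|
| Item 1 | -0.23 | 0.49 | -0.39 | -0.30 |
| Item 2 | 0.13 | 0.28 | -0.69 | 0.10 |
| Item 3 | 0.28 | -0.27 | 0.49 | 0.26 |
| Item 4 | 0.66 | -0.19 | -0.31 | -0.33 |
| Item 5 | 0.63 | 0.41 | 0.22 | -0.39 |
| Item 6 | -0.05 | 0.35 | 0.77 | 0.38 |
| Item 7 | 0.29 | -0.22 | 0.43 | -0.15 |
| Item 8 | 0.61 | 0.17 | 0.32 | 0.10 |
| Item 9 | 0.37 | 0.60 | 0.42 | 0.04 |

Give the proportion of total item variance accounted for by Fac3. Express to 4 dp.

0.2299

SS loadings for Fac3 = (-0.39)² + (-0.69)² + 0.49² + (-0.31)² + 0.22² + 0.77² + 0.43² + 0.32² + 0.42² = 2.0694
Proportion of variance = 2.0694 / 9 = 0.2299.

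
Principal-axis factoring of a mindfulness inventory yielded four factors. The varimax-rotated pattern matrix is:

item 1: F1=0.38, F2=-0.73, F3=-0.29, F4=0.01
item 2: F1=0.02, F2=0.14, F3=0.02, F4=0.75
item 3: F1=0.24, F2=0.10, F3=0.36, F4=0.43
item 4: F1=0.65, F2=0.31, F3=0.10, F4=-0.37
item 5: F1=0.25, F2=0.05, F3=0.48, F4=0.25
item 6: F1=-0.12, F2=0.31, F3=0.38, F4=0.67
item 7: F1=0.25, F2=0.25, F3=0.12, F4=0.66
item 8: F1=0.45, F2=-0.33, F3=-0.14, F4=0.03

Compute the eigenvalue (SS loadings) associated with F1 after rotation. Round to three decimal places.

0.967

SS loadings for F1 = 0.38² + 0.02² + 0.24² + 0.65² + 0.25² + (-0.12)² + 0.25² + 0.45² = 0.1444 + 0.0004 + 0.0576 + 0.4225 + 0.0625 + 0.0144 + 0.0625 + 0.2025 = 0.9668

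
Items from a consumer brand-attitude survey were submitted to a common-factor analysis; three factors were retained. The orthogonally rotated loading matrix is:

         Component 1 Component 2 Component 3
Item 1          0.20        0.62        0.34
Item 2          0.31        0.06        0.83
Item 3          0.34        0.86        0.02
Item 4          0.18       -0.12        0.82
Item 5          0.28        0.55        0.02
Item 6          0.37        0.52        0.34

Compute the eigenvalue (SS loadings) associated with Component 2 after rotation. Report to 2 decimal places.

SS loadings for Component 2 = 0.62² + 0.06² + 0.86² + (-0.12)² + 0.55² + 0.52² = 0.3844 + 0.0036 + 0.7396 + 0.0144 + 0.3025 + 0.2704 = 1.7149

1.71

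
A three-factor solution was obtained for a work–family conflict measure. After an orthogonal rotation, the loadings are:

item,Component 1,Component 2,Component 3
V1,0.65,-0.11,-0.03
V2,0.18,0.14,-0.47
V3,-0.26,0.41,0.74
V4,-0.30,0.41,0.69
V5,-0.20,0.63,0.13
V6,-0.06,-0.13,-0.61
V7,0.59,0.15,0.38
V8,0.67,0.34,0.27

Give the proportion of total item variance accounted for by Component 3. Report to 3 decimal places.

SS loadings for Component 3 = (-0.03)² + (-0.47)² + 0.74² + 0.69² + 0.13² + (-0.61)² + 0.38² + 0.27² = 1.8518
Proportion of variance = 1.8518 / 8 = 0.2315.

0.231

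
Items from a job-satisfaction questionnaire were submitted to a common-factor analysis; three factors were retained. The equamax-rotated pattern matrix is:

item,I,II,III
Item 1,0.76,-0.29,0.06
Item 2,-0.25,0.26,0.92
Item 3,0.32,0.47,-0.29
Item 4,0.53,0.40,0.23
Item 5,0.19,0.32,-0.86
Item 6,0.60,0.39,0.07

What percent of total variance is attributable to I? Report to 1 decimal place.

23.7%

SS loadings for I = 0.76² + (-0.25)² + 0.32² + 0.53² + 0.19² + 0.60² = 1.4195
With 6 standardized items, total variance = 6. Proportion = 1.4195/6 = 0.2366 → 23.66%.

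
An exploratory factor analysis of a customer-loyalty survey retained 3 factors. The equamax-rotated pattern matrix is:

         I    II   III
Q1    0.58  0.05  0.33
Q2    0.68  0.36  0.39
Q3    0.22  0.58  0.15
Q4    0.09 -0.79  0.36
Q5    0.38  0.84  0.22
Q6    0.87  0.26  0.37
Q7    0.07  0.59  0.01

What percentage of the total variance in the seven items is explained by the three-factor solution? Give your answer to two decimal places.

65.34%

SS loadings by factor: 1.7615, 2.2139, 0.5985; total = 4.5739.
Total variance with 7 standardized items is 7, so the solution explains 4.5739/7 = 0.6534 = 65.34%.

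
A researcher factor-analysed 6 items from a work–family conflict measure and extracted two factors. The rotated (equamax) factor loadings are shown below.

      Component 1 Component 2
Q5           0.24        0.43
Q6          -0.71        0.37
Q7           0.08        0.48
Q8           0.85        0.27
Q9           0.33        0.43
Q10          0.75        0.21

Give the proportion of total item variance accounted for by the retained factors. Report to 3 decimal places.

Communalities: 0.2425, 0.6410, 0.2368, 0.7954, 0.2938, 0.6066; Σh² = 2.8161.
Total variance with 6 standardized items is 6, so the solution explains 2.8161/6 = 0.4693.

0.469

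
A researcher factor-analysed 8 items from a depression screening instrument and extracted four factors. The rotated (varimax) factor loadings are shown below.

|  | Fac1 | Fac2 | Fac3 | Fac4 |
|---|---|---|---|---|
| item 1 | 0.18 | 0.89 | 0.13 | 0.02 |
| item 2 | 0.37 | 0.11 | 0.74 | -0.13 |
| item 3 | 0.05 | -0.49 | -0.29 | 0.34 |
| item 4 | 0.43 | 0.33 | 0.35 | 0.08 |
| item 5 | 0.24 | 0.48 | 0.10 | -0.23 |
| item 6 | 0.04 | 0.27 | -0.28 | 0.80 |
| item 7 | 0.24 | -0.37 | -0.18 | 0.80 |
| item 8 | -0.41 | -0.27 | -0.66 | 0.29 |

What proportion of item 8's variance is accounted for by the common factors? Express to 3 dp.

h² = (-0.41)² + (-0.27)² + (-0.66)² + 0.29² = 0.1681 + 0.0729 + 0.4356 + 0.0841 = 0.7607

0.761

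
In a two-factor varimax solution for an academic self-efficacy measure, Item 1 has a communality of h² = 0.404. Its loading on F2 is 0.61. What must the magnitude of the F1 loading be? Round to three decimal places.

Under orthogonal rotation h² = Σλ², so λ_F1² = h² − (0.3721) = 0.404 − 0.3721 = 0.0319.
|λ| = √0.0319 = 0.1786.

0.179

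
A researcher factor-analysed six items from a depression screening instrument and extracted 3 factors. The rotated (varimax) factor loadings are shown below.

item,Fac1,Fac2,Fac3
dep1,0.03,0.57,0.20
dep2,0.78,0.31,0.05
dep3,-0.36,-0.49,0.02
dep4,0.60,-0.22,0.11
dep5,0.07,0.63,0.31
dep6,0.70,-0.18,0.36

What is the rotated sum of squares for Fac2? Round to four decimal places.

1.1388

SS loadings for Fac2 = 0.57² + 0.31² + (-0.49)² + (-0.22)² + 0.63² + (-0.18)² = 0.3249 + 0.0961 + 0.2401 + 0.0484 + 0.3969 + 0.0324 = 1.1388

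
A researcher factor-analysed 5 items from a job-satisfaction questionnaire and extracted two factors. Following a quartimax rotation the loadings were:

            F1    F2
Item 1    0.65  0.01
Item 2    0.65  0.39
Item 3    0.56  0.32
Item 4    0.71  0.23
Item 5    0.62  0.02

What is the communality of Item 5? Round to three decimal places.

0.385

h² = 0.62² + 0.02² = 0.3844 + 0.0004 = 0.3848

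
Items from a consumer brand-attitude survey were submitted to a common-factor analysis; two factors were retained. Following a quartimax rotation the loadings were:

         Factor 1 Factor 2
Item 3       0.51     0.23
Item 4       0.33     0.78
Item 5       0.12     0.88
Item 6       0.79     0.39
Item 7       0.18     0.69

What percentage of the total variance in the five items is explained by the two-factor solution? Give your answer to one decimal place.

62.1%

Communalities: 0.3130, 0.7173, 0.7888, 0.7762, 0.5085; Σh² = 3.1038.
Total variance with 5 standardized items is 5, so the solution explains 3.1038/5 = 0.6208 = 62.08%.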